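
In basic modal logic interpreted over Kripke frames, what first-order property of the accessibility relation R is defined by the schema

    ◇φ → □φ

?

partial functionality

Suppose ◇φ→□φ is valid. Take Rxy, Rxz and set V(φ)={y}. Then ◇φ at x, so □φ at x, so φ at z, i.e. z=y.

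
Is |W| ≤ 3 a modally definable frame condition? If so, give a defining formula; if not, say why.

Not definable by any modal formula

If a class were modally definable it would be closed under disjoint unions (Goldblatt–Thomason).
Any modal formula valid on each of 4 disjoint one-world frames is valid on their disjoint union (validity is preserved under disjoint unions). Each one-world frame has |W|=1≤3, but the union has |W|=4.
Hence having at most 3 worlds is not modally definable.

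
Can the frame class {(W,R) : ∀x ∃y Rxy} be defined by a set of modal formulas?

Definable; □p → ◇p defines it

Yes: it is seriality, defined by the D schema □p → ◇p.
Suppose □p→◇p is valid. At any x set V(p)=W. Then □p at x, so ◇p at x, so x has a successor.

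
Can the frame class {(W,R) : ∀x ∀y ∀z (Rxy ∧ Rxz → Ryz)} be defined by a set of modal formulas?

Yes, by ◇p → □◇p

This is a Sahlqvist condition; the 5 axiom ◇p → □◇p defines it.
Suppose ◇p→□◇p is valid. Take Rxy, Rxz and set V(p)={y}. Then ◇p at x, so □◇p at x, so ◇p at z, so some w with Rzw has p; w=y, i.e. Rzy. By symmetry of the argument, Ryz.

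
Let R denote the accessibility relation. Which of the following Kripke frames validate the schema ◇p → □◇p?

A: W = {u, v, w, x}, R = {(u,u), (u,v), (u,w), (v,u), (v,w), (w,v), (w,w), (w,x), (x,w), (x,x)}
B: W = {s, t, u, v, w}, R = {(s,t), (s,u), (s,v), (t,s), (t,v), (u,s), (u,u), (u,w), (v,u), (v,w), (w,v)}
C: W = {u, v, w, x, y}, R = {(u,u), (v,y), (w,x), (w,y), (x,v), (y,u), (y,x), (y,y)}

This is the axiom for the Euclidean property; its first-order frame correspondent is ∀x ∀y ∀z (Rxy ∧ Rxz → Ryz).
A: fails — Ruv and Ruv but not Rvv.
B: fails — Rsv and Rsv but not Rvv.
C: fails — Rwx and Rwx but not Rxx.

none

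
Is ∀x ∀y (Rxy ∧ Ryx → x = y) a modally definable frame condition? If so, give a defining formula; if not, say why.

If a class were modally definable it would be closed under surjective bounded morphisms (Goldblatt–Thomason).
The 8-cycle (worlds a,b,c,d,e,f,g,h with a→b→c→d→e→f→g→h→a) is antisymmetric. Sending even-indexed worlds to • and odd-indexed worlds to ∘ is a surjective bounded morphism onto the two-world frame with •↔∘, which is not antisymmetric.
So the class is not modally definable.

Not modally definable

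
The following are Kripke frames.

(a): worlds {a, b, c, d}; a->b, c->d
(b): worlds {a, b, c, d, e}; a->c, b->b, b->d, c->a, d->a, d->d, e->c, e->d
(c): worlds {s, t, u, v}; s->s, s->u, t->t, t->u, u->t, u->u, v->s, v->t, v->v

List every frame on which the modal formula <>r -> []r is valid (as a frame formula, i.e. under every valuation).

Frame correspondent (Sahlqvist): forall x forall y forall z (Rxy & Rxz -> y = z) — i.e. partial functionality.
(a): ✓.
(b): fails — b sees both b and d.
(c): fails — s sees both s and u.

(a)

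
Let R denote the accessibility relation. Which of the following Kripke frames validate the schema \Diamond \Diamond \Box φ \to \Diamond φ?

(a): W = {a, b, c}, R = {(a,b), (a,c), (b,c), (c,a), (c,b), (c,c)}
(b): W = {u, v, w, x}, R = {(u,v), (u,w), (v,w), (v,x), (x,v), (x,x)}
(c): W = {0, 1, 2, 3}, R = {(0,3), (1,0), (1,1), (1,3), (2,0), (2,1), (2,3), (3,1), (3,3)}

(a), (c)

The schema corresponds to a generalized confluence (Geach) condition: \forall x \forall y (x R^2 y \to \exists w (yRw \wedge xRw)).
(a): holds.
(b): fails — uR²w but no t with wRt and uRt.
(c): holds.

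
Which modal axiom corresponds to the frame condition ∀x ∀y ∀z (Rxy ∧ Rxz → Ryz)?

◇q → □◇q

This is the Euclidean property; the standard corresponding axiom is 5: ◇q → □◇q.
Suppose ◇q→□◇q is valid. Take Rxy, Rxz and set V(q)={y}. Then ◇q at x, so □◇q at x, so ◇q at z, so some w with Rzw has q; w=y, i.e. Rzy. By symmetry of the argument, Ryz.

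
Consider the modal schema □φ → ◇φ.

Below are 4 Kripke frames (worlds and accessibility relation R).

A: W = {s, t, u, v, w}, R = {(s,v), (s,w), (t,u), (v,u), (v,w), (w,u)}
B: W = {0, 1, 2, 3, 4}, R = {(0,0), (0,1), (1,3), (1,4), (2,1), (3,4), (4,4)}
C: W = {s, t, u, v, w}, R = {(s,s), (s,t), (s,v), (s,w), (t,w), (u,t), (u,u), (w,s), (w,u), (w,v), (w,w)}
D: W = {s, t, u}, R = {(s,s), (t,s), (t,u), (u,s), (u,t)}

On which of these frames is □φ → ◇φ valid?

Frame correspondent (Sahlqvist): ∀x ∃y Rxy — i.e. seriality.
A: fails — world u has no successor.
B: condition met.
C: fails — world v has no successor.
D: condition met.
Valid on: B, D.

B, D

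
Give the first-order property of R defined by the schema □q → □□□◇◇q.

∀x ∀z (xR³z → ∃w (xRw ∧ zR²w))

This is a Sahlqvist (Geach-type) schema ◇^0□^1q → □^3◇^2q.
Minimal-valuation argument: fix x; take any y with xR^0y and any z with xR^3z. Set V(q) to the set of worlds R-reachable from y in exactly 1 step. Then □^1q holds at y, so the antecedent holds at x; validity forces ◇^2q at z, giving a w with zR^2w and yR^1w.
First-order correspondent: ∀x ∀z (xR³z → ∃w (xRw ∧ zR²w)).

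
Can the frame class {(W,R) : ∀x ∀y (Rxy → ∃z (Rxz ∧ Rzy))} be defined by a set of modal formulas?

Definable; □□p → □p defines it

Yes: it is density, defined by the C4 schema □□p → □p.
Suppose □□p→□p is valid. Take Rxy and set V(p)={w : xR²w}. Then □□p at x, so □p at x, so p at y, i.e. ∃z(Rxz∧Rzy).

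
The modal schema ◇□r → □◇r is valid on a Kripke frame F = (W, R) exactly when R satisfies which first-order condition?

Convergence

Suppose ◇□r→□◇r is valid. Take Rxy, Rxz and set V(r)={w : Ryw}. Then □r at y so ◇□r at x, so □◇r at x, so ◇r at z, giving w with Rzw and Ryw.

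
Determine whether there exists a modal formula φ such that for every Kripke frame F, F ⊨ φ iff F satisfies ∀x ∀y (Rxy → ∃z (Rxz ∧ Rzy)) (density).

Yes: it is density, defined by the C4 schema □□r → □r.
Suppose □□r→□r is valid. Take Rxy and set V(r)={w : xR²w}. Then □□r at x, so □r at x, so r at y, i.e. ∃z(Rxz∧Rzy).

Yes — defined by □□r → □r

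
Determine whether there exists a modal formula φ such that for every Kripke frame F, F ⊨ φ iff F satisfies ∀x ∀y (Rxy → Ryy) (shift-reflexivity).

Yes — defined by □(□q → q)

This is a Sahlqvist condition; the T□ axiom □(□q → q) defines it.
Suppose □(□q→q) is valid. Take Rxy and set V(q)={w : Ryw}. Then at y, □q holds; since □(□q→q) at x, □q→q at y, so q at y, i.e. Ryy.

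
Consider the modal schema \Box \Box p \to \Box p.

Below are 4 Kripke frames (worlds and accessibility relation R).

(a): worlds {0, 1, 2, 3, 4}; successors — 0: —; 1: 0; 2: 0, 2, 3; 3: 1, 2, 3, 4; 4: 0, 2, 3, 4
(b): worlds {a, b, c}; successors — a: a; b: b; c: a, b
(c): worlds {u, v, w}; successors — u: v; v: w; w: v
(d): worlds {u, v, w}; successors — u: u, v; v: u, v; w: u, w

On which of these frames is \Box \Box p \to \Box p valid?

This is the axiom for density; its first-order frame correspondent is \forall x \forall y (Rxy \to \exists z (Rxz \wedge Rzy)).
(a): fails — R10 but no z with R1z and Rz0.
(b): condition met.
(c): fails — Ruv but no z with Ruz and Rzv.
(d): condition met.
Valid on: (b), (d).

(b), (d)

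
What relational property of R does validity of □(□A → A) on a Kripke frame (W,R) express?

shift-reflexivity

This is the T□ axiom.
Its frame correspondent is shift-reflexivity — ∀x ∀y (Rxy → Ryy).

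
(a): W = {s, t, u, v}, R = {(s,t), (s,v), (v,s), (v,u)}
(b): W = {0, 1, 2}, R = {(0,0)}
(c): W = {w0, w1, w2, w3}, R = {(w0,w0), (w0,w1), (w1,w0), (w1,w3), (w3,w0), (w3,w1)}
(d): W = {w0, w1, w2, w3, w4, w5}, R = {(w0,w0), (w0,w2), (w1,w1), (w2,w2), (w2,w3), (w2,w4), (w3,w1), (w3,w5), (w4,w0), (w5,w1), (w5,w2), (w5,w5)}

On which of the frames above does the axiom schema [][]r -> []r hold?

This is the axiom for density; its first-order frame correspondent is forall x forall y (Rxy -> exists z (Rxz & Rzy)).
(a): fails — Rvu but no z with Rvz and Rzu.
(b): ✓.
(c): fails — Rw1w3 but no z with Rw1z and Rzw3.
(d): ✓.

(b), (d)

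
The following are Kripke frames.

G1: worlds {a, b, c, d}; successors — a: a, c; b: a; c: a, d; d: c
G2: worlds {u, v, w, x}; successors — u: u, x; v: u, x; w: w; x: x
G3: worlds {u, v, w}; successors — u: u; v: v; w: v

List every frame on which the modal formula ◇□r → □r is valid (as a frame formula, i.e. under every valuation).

This is the axiom for the Euclidean property; its first-order frame correspondent is ∀x ∀y ∀z (Rxy ∧ Rxz → Ryz).
G1: fails — Rac and Rac but not Rcc.
G2: fails — Rux and Ruu but not Rxu.
G3: condition met.

G3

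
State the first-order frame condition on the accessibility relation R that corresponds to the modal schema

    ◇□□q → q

This is a Sahlqvist (Geach-type) schema ◇^1□^2q → □^0◇^0q.
Minimal-valuation argument: fix x; take any y with xR^1y and any z with xR^0z. Set V(q) to the set of worlds R-reachable from y in exactly 2 steps. Then □^2q holds at y, so the antecedent holds at x; validity forces ◇^0q at z, giving a w with zR^0w and yR^2w.
First-order correspondent: ∀x ∀y (xRy → ∃w (yR²w ∧ x = w)).

∀x ∀y (xRy → ∃w (yR²w ∧ x = w))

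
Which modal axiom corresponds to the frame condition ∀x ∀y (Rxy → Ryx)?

s → □◇s

A defining formula is s → □◇s (the B axiom).
Suppose s→□◇s is valid. Take Rxy and set V(s)={x}. Then s at x, so □◇s at x, so ◇s at y, so some z with Ryz has s; z=x, i.e. Ryx.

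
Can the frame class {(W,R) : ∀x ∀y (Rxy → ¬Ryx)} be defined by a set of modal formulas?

Modal frame validity is preserved under surjective bounded morphisms.
The 3-cycle (worlds w0,w1,w2 with w0→w1→w2→w0) is asymmetric. Mapping every world to a single reflexive point • is a surjective bounded morphism, and the reflexive point is not asymmetric (R•• but asymmetry requires ¬R••).
So no modal formula (or set of formulas) defines exactly the asymmetric frames.

Not modally definable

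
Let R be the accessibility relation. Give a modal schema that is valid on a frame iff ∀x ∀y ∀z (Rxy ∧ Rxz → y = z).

◇p → □p

This is partial functionality; the standard corresponding axiom is CD: ◇p → □p.
Suppose ◇p→□p is valid. Take Rxy, Rxz and set V(p)={y}. Then ◇p at x, so □p at x, so p at z, i.e. z=y.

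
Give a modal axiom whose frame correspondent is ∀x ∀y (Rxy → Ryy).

□(□r → r)

This is shift-reflexivity; the standard corresponding axiom is T□: □(□r → r).
Suppose □(□r→r) is valid. Take Rxy and set V(r)={w : Ryw}. Then at y, □r holds; since □(□r→r) at x, □r→r at y, so r at y, i.e. Ryy.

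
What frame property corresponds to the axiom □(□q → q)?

shift-reflexivity: ∀x ∀y (Rxy → Ryy)

Suppose □(□q→q) is valid. Take Rxy and set V(q)={w : Ryw}. Then at y, □q holds; since □(□q→q) at x, □q→q at y, so q at y, i.e. Ryy.
The converse is a direct semantic check.
Frame condition: ∀x ∀y (Rxy → Ryy).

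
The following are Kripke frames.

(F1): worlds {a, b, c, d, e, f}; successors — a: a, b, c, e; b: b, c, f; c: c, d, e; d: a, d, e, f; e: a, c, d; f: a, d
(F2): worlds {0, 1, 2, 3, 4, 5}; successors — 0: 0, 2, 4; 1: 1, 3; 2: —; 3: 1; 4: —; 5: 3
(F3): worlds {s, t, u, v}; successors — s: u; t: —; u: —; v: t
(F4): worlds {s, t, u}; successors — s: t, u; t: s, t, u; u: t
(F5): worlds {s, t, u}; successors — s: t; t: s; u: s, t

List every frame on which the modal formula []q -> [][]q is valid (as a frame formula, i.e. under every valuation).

The schema corresponds to transitivity: forall x forall y forall z (Rxy & Ryz -> Rxz).
(F1): fails — Rcd and Rdf but not Rcf.
(F2): fails — R31 and R13 but not R33.
(F3): ✓.
(F4): fails — Rut and Rts but not Rus.
(F5): fails — Rts and Rst but not Rtt.

(F3)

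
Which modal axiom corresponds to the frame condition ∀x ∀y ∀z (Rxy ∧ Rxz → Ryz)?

◇q → □◇q

The condition is the Euclidean property. The 5 schema ◇q → □◇q defines it.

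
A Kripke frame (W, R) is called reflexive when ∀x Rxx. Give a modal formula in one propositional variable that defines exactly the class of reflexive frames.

□s → s

A defining formula is □s → s (the T axiom).
Suppose □s→s is valid. At any x set V(s)={w : Rxw}. Then □s holds at x, so s holds at x, i.e. Rxx.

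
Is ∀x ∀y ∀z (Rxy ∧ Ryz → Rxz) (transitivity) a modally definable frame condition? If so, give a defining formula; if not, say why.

This is a Sahlqvist condition; the 4 axiom □r → □□r defines it.

Yes, by □r → □□r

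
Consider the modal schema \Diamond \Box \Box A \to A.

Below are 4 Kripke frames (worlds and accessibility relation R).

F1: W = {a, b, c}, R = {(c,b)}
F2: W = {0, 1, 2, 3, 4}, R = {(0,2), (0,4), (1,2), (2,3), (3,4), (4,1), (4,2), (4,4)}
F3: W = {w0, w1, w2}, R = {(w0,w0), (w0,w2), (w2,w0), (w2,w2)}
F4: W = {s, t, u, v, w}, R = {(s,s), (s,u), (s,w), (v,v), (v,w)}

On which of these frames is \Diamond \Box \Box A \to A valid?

Frame correspondent (Sahlqvist): \forall x \forall y (xRy \to \exists w (y R^2 w \wedge x = w)) — i.e. a generalized confluence (Geach) condition.
F1: fails — cRb but no w with bR²w and c=w.
F2: fails — 0R2 but no w with 2R²w and 0=w.
F3: holds.
F4: fails — sRu but no w* with uR²w* and s=w*.

F3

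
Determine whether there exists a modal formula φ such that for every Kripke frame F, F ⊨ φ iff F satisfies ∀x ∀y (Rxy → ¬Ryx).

Not modally definable

Any modally definable frame class is closed under surjective bounded morphisms.
The 4-cycle (worlds a,b,c,d with a→b→c→d→a) is asymmetric. Mapping every world to a single reflexive point • is a surjective bounded morphism, and the reflexive point is not asymmetric (R•• but asymmetry requires ¬R••).
So the class is not modally definable.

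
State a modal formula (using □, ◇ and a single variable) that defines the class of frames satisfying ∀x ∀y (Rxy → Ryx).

s → □◇s

A defining formula is s → □◇s (the B axiom).
Suppose s→□◇s is valid. Take Rxy and set V(s)={x}. Then s at x, so □◇s at x, so ◇s at y, so some z with Ryz has s; z=x, i.e. Ryx.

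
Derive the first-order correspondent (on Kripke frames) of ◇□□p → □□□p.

∀x ∀y ∀z ((xRy ∧ xR³z) → ∃w (yR²w ∧ z = w))

This is a Sahlqvist (Geach-type) schema ◇^1□^2p → □^3◇^0p.
Minimal-valuation argument: fix x; take any y with xR^1y and any z with xR^3z. Set V(p) to the set of worlds R-reachable from y in exactly 2 steps. Then □^2p holds at y, so the antecedent holds at x; validity forces ◇^0p at z, giving a w with zR^0w and yR^2w.
First-order correspondent: ∀x ∀y ∀z ((xRy ∧ xR³z) → ∃w (yR²w ∧ z = w)).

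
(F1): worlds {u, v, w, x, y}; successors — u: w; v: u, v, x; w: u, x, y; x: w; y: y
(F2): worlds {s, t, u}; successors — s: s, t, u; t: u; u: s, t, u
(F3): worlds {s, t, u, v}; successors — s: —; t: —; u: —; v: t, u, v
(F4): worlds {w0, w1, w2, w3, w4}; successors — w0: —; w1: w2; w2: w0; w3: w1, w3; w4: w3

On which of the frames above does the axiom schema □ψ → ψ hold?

Frame correspondent (Sahlqvist): ∀x Rxx — i.e. reflexivity.
(F1): fails — world u does not see itself.
(F2): fails — world t does not see itself.
(F3): fails — world s does not see itself.
(F4): fails — world w0 does not see itself.
Valid on no frame.

none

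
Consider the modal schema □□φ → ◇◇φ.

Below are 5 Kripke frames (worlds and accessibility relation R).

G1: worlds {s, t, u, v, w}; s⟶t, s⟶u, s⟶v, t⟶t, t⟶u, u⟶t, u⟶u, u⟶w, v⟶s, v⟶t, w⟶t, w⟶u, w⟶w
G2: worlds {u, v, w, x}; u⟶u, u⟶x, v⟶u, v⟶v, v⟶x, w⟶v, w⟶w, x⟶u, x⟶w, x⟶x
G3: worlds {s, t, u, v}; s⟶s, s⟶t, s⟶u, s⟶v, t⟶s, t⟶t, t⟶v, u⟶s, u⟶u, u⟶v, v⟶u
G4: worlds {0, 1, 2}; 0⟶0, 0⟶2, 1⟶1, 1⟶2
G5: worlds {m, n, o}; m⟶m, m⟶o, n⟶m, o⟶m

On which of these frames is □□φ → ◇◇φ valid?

G1, G2, G3, G5

Frame correspondent (Sahlqvist): ∀x ∃w (xR²w ∧ xR²w) — i.e. a generalized confluence (Geach) condition.
G1: ✓.
G2: ✓.
G3: ✓.
G4: fails — at 2 but no w with 2R²w and 2R²w.
G5: ✓.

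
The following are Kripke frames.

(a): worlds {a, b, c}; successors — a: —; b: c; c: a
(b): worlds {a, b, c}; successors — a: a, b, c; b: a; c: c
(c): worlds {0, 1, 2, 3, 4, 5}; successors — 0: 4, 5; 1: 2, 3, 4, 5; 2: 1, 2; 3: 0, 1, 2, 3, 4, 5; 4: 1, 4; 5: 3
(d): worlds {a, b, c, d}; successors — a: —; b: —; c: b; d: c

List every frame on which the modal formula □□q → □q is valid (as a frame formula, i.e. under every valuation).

Frame correspondent (Sahlqvist): ∀x ∀y (Rxy → ∃z (Rxz ∧ Rzy)) — i.e. density.
(a): fails — Rca but no z with Rcz and Rza.
(b): condition met.
(c): fails — R05 but no z with R0z and Rz5.
(d): fails — Rcb but no z with Rcz and Rzb.
Valid on: (b).

(b)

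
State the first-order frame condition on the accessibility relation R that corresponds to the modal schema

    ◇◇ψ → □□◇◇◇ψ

This is a Sahlqvist (Geach-type) schema ◇^2□^0ψ → □^2◇^3ψ.
First-order correspondent: ∀x ∀y ∀z ((xR²y ∧ xR²z) → ∃w (y = w ∧ zR³w)).

∀x ∀y ∀z ((xR²y ∧ xR²z) → ∃w (y = w ∧ zR³w))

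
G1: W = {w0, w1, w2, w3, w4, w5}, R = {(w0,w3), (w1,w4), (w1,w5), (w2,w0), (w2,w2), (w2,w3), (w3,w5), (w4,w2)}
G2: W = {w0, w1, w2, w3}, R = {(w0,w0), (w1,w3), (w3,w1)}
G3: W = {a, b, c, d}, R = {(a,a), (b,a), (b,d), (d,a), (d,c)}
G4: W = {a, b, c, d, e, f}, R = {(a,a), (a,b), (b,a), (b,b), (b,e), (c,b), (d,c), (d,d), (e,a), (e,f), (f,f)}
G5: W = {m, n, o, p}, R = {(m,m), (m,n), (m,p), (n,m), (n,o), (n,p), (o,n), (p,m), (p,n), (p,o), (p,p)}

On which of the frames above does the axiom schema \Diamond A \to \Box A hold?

G2

The schema corresponds to partial functionality: \forall x \forall y \forall z (Rxy \wedge Rxz \to y = z).
G1: fails — w1 sees both w4 and w5.
G2: ✓.
G3: fails — b sees both a and d.
G4: fails — a sees both a and b.
G5: fails — m sees both m and n.
Valid on: G2.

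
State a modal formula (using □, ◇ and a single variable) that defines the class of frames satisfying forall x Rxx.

□p → p

The condition is reflexivity. The T schema □p → p defines it.
Suppose □p→p is valid. At any x set V(p)={w : Rxw}. Then □p holds at x, so p holds at x, i.e. Rxx.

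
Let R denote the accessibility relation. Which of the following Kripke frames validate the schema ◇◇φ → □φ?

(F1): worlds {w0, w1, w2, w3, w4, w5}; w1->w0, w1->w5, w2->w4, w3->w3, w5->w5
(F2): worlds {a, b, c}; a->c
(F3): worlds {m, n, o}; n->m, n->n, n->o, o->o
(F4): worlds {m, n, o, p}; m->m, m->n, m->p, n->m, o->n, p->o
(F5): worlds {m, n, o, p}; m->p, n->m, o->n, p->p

The schema corresponds to a generalized confluence (Geach) condition: ∀x ∀y ∀z ((xR²y ∧ xRz) → ∃w (y = w ∧ z = w)).
(F1): fails — w1R²w5, w1Rw0 but w5 ≠ w0.
(F2): satisfies the condition.
(F3): fails — nR²m, nRn but m ≠ n.
(F4): fails — mR²m, mRn but m ≠ n.
(F5): fails — nR²p, nRm but p ≠ m.
Valid on: (F2).

(F2)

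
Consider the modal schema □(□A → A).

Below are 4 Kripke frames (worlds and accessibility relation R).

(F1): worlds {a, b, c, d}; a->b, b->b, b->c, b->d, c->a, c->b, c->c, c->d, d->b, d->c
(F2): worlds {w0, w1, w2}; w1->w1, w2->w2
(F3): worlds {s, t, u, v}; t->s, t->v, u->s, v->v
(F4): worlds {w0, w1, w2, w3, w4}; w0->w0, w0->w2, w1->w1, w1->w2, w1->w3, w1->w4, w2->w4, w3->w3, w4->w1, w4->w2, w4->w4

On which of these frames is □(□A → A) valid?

Frame correspondent (Sahlqvist): ∀x ∀y (Rxy → Ryy) — i.e. shift-reflexivity.
(F1): fails — Rcd but not Rdd.
(F2): holds.
(F3): fails — Rus but not Rss.
(F4): fails — Rw1w2 but not Rw2w2.

(F2)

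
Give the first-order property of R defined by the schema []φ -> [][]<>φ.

This is a Sahlqvist (Geach-type) schema ◇^0□^1φ → □^2◇^1φ.
First-order correspondent: forall x forall z (x R^2 z -> exists w (xRw & zRw)).

forall x forall z (x R^2 z -> exists w (xRw & zRw))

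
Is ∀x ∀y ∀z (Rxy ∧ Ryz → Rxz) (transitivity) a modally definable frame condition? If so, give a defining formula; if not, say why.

Yes, by □p → □□p

The condition is transitivity. A defining modal formula is □p → □□p.
Suppose □p→□□p is valid. Take Rxy, Ryz and set V(p)={w : Rxw}. Then □p at x, so □□p at x, so □p at y, so p at z, i.e. Rxz.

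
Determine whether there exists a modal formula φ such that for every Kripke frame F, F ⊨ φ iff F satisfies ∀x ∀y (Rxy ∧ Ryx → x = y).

No — not modally definable

Modal frame validity is preserved under surjective bounded morphisms.
The 8-cycle (worlds w0,w1,w2,w3,w4,w5,w6,w7 with w0→w1→w2→w3→w4→w5→w6→w7→w0) is antisymmetric. Sending even-indexed worlds to a and odd-indexed worlds to b is a surjective bounded morphism onto the two-world frame with a↔b, which is not antisymmetric.
So the class is not modally definable.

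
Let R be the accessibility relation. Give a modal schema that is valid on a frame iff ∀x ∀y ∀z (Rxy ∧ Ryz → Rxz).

The condition is transitivity. The 4 schema □q → □□q defines it.
Suppose □q→□□q is valid. Take Rxy, Ryz and set V(q)={w : Rxw}. Then □q at x, so □□q at x, so □q at y, so q at z, i.e. Rxz.

□q → □□q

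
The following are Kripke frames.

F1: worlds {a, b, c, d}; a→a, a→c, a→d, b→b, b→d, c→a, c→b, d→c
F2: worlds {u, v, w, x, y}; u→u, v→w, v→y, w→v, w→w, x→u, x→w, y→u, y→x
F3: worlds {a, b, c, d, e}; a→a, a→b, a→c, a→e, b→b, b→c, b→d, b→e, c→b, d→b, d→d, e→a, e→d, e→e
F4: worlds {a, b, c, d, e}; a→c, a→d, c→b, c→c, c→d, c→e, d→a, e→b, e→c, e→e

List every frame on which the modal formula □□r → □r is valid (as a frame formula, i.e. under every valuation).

Frame correspondent (Sahlqvist): ∀x ∀y (Rxy → ∃z (Rxz ∧ Rzy)) — i.e. density.
F1: fails — Rdc but no z with Rdz and Rzc.
F2: fails — Ryx but no z with Ryz and Rzx.
F3: condition met.
F4: fails — Rda but no z with Rdz and Rza.

F3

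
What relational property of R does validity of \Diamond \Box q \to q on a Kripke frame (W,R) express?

Equivalently (dual form): q → □◇q.
Suppose q→□◇q is valid. Take Rxy and set V(q)={x}. Then q at x, so □◇q at x, so ◇q at y, so some z with Ryz has q; z=x, i.e. Ryx.

Symmetry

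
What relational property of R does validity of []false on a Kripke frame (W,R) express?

This schema is the Ver axiom.
It corresponds to emptiness of R: forall x forall y ~Rxy.

emptiness of R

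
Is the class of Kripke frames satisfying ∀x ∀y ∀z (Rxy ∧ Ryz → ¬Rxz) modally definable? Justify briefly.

No — not modally definable

If a class were modally definable it would be closed under surjective bounded morphisms (Goldblatt–Thomason).
The 3-cycle (worlds w0,w1,w2 with w0→w1→w2→w0) is intransitive. Mapping every world to a single reflexive point • is a surjective bounded morphism; the reflexive point is not intransitive (R••∧R•• but R••).
So no modal formula (or set of formulas) defines exactly the intransitive frames.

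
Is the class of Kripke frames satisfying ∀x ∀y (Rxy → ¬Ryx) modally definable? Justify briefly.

No

If a class were modally definable it would be closed under surjective bounded morphisms (Goldblatt–Thomason).
The 5-cycle (worlds a,b,c,d,e with a→b→c→d→e→a) is asymmetric. Mapping every world to a single reflexive point • is a surjective bounded morphism, and the reflexive point is not asymmetric (R•• but asymmetry requires ¬R••).
Hence asymmetry is not modally definable.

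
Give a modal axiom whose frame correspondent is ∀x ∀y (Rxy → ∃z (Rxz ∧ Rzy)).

The condition is density. The C4 schema □□q → □q defines it.

□□q → □q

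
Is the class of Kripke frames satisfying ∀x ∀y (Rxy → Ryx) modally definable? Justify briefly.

Yes — defined by p → □◇p

The condition is symmetry. A defining modal formula is p → □◇p.
Suppose p→□◇p is valid. Take Rxy and set V(p)={x}. Then p at x, so □◇p at x, so ◇p at y, so some z with Ryz has p; z=x, i.e. Ryx.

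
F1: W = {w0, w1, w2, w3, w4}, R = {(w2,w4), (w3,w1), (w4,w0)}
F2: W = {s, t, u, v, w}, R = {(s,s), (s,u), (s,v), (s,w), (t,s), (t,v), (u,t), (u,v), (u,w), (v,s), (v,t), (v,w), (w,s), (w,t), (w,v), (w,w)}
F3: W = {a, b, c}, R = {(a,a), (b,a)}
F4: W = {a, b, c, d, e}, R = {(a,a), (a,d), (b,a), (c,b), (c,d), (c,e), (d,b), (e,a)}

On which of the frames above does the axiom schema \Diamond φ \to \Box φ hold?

F1, F3

This is the axiom for partial functionality; its first-order frame correspondent is \forall x \forall y \forall z (Rxy \wedge Rxz \to y = z).
F1: holds.
F2: fails — s sees both s and u.
F3: holds.
F4: fails — a sees both a and d.
Valid on: F1, F3.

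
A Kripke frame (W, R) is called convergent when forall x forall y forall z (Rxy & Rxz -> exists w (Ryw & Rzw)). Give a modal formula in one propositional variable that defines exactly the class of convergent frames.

◇□r → □◇r

The condition is convergence. The .2 schema ◇□r → □◇r defines it.
Suppose ◇□r→□◇r is valid. Take Rxy, Rxz and set V(r)={w : Ryw}. Then □r at y so ◇□r at x, so □◇r at x, so ◇r at z, giving w with Rzw and Ryw.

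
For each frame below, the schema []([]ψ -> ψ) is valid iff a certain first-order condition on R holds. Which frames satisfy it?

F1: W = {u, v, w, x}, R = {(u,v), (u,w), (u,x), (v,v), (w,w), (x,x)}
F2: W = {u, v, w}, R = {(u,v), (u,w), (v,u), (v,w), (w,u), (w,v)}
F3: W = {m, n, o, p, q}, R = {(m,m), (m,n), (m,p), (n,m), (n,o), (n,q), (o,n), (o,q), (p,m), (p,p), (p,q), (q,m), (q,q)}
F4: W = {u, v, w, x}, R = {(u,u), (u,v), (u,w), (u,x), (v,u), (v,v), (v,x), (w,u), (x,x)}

This is the axiom for shift-reflexivity; its first-order frame correspondent is forall x forall y (Rxy -> Ryy).
F1: ✓.
F2: fails — Ruv but not Rvv.
F3: fails — Ron but not Rnn.
F4: fails — Ruw but not Rww.

F1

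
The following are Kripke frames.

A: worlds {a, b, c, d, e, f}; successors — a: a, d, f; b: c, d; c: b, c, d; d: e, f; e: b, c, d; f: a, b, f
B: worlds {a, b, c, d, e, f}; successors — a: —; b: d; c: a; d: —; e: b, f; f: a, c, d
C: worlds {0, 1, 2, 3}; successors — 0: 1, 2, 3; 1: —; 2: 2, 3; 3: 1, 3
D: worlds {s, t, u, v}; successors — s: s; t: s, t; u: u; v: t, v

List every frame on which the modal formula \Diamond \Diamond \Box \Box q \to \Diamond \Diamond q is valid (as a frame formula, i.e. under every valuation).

A, D

The schema corresponds to a generalized confluence (Geach) condition: \forall x \forall y (x R^2 y \to \exists w (y R^2 w \wedge x R^2 w)).
A: satisfies the condition.
B: fails — eR²a but no w with aR²w and eR²w.
C: fails — 0R²1 but no w with 1R²w and 0R²w.
D: satisfies the condition.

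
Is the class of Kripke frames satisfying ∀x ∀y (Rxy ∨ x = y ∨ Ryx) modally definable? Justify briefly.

Not modally definable

If a class were modally definable it would be closed under disjoint unions (Goldblatt–Thomason).
Take 2 disjoint single-world reflexive frames: each is trivially connected, but their disjoint union has 2 worlds with no edge between distinct components, so it is not connected.
Hence connectedness of R is not modally definable.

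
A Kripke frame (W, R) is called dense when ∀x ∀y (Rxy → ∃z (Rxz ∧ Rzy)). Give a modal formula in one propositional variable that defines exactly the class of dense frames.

□□s → □s

The condition is density. The C4 schema □□s → □s defines it.
Suppose □□s→□s is valid. Take Rxy and set V(s)={w : xR²w}. Then □□s at x, so □s at x, so s at y, i.e. ∃z(Rxz∧Rzy).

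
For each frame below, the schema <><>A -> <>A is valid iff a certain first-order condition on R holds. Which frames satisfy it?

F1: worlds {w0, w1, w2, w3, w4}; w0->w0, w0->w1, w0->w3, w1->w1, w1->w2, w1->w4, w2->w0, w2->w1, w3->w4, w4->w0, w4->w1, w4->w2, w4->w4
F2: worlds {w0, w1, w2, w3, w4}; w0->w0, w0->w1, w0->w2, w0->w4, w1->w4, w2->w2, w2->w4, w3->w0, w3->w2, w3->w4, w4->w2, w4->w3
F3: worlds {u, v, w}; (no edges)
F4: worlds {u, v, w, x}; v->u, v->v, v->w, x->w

F3, F4

The schema corresponds to transitivity: forall x forall y forall z (Rxy & Ryz -> Rxz).
F1: fails — Rw1w2 and Rw2w0 but not Rw1w0.
F2: fails — Rw0w4 and Rw4w3 but not Rw0w3.
F3: ✓.
F4: ✓.
Valid on: F3, F4.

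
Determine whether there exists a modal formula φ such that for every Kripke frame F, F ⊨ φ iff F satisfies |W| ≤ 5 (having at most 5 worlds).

No — not modally definable

If a class were modally definable it would be closed under disjoint unions (Goldblatt–Thomason).
Any modal formula valid on each of 6 disjoint one-world frames is valid on their disjoint union (validity is preserved under disjoint unions). Each one-world frame has |W|=1≤5, but the union has |W|=6.
Hence having at most 5 worlds is not modally definable.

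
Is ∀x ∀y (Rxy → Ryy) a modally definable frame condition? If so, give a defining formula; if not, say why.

Yes: it is shift-reflexivity, defined by the T□ schema □(□q → q).
Suppose □(□q→q) is valid. Take Rxy and set V(q)={w : Ryw}. Then at y, □q holds; since □(□q→q) at x, □q→q at y, so q at y, i.e. Ryy.

Yes — defined by □(□q → q)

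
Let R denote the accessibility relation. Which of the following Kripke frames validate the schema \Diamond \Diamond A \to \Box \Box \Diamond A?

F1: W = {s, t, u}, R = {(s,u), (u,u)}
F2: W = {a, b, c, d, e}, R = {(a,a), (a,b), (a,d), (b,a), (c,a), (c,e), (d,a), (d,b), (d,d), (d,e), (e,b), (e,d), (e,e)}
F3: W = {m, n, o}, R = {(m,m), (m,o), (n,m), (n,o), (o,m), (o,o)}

F1, F3

Frame correspondent (Sahlqvist): \forall x \forall y \forall z ((x R^2 y \wedge x R^2 z) \to \exists w (y = w \wedge zRw)) — i.e. a generalized confluence (Geach) condition.
F1: condition met.
F2: fails — aR²a, aR²e but no w with a=w and eRw.
F3: condition met.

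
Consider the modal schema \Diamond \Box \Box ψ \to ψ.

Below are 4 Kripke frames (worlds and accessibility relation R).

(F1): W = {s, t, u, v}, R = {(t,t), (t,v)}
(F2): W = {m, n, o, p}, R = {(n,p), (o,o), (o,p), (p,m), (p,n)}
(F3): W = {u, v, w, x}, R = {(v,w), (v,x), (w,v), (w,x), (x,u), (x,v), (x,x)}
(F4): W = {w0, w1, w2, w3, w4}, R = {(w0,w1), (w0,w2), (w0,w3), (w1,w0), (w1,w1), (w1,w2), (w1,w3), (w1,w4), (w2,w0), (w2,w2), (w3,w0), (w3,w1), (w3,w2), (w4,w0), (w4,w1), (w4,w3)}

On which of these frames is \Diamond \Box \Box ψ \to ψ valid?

(F4)

This is the axiom for a generalized confluence (Geach) condition; its first-order frame correspondent is \forall x \forall y (xRy \to \exists w (y R^2 w \wedge x = w)).
(F1): fails — tRv but no w with vR²w and t=w.
(F2): fails — nRp but no w with pR²w and n=w.
(F3): fails — wRv but no t with vR²t and w=t.
(F4): ✓.
Valid on: (F4).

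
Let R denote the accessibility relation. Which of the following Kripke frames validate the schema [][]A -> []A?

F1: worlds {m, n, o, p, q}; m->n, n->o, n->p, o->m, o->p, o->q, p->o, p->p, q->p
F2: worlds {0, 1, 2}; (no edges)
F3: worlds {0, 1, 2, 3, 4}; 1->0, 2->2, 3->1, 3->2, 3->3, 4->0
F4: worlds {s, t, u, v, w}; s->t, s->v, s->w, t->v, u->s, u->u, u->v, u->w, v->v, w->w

The schema corresponds to density: forall x forall y (Rxy -> exists z (Rxz & Rzy)).
F1: fails — Rom but no z with Roz and Rzm.
F2: satisfies the condition.
F3: fails — R10 but no z with R1z and Rz0.
F4: fails — Rst but no z with Rsz and Rzt.
Valid on: F2.

F2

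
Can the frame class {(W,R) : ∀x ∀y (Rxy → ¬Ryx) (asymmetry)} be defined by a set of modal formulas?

If a class were modally definable it would be closed under surjective bounded morphisms (Goldblatt–Thomason).
The 4-cycle (worlds s,t,u,v with s→t→u→v→s) is asymmetric. Mapping every world to a single reflexive point • is a surjective bounded morphism, and the reflexive point is not asymmetric (R•• but asymmetry requires ¬R••).
So no modal formula (or set of formulas) defines exactly the asymmetric frames.

No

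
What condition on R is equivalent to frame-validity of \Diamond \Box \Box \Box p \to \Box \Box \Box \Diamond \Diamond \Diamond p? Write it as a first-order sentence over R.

This is a Sahlqvist (Geach-type) schema ◇^1□^3p → □^3◇^3p.
First-order correspondent: \forall x \forall y \forall z ((xRy \wedge x R^3 z) \to \exists w (y R^3 w \wedge z R^3 w)).

\forall x \forall y \forall z ((xRy \wedge x R^3 z) \to \exists w (y R^3 w \wedge z R^3 w))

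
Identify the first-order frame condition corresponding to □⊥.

□⊥ is valid iff no world has any successor (otherwise □⊥ fails at any world with one).
The converse is a direct semantic check.
Frame condition: ∀x ∀y ¬Rxy.

emptiness of R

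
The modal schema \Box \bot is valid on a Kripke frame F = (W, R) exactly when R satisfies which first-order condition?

Emptiness of R

□⊥ is valid iff no world has any successor (otherwise □⊥ fails at any world with one).
Conversely, on a frame with emptiness of R the schema holds at every world under every valuation.
Frame condition: \forall x \forall y \neg Rxy.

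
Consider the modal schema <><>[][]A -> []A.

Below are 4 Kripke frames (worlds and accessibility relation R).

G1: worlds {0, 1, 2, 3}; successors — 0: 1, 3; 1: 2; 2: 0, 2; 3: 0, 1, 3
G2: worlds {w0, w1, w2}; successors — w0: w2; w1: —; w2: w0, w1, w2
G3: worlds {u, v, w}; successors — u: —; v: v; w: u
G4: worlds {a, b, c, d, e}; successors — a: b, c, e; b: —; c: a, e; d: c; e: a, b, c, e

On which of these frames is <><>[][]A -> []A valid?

Frame correspondent (Sahlqvist): forall x forall y forall z ((x R^2 y & xRz) -> exists w (y R^2 w & z = w)) — i.e. a generalized confluence (Geach) condition.
G1: fails — 0R²1, 0R1 but no w with 1R²w and 1=w.
G2: fails — w0R²w1, w0Rw2 but no w with w1R²w and w2=w.
G3: condition met.
G4: fails — aR²b, aRb but no w with bR²w and b=w.

G3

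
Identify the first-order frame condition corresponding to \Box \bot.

This is the Ver axiom.
Its frame correspondent is emptiness of R — \forall x \forall y \neg Rxy.

Emptiness of R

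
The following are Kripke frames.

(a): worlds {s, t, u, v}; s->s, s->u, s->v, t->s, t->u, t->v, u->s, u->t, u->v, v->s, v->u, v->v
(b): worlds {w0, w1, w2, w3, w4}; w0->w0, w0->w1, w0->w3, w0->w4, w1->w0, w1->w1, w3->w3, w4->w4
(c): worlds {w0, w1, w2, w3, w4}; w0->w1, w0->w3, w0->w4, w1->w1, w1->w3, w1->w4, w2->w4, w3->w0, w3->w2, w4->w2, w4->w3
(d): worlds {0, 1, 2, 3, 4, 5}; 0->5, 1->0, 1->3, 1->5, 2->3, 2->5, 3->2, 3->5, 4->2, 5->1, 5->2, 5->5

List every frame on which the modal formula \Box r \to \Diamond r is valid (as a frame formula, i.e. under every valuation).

(a), (c), (d)

This is the axiom for seriality; its first-order frame correspondent is \forall x \exists y Rxy.
(a): condition met.
(b): fails — world w2 has no successor.
(c): condition met.
(d): condition met.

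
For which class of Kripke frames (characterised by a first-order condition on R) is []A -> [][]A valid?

transitivity: forall x forall y forall z (Rxy & Ryz -> Rxz)

This schema is the 4 axiom.
Its frame correspondent is transitivity — forall x forall y forall z (Rxy & Ryz -> Rxz).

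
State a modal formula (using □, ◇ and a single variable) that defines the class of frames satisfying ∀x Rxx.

□q → q

The condition is reflexivity. The T schema □q → q defines it.
Suppose □q→q is valid. At any x set V(q)={w : Rxw}. Then □q holds at x, so q holds at x, i.e. Rxx.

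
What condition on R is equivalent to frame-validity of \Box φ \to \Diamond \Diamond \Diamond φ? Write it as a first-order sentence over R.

\forall x \exists w (xRw \wedge x R^3 w)

This is a Sahlqvist (Geach-type) schema ◇^0□^1φ → □^0◇^3φ.
Minimal-valuation argument: fix x; take any y with xR^0y and any z with xR^0z. Set V(φ) to the set of worlds R-reachable from y in exactly 1 step. Then □^1φ holds at y, so the antecedent holds at x; validity forces ◇^3φ at z, giving a w with zR^3w and yR^1w.
First-order correspondent: \forall x \exists w (xRw \wedge x R^3 w).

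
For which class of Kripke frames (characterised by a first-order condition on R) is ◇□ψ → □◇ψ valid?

Convergence

Suppose ◇□ψ→□◇ψ is valid. Take Rxy, Rxz and set V(ψ)={w : Ryw}. Then □ψ at y so ◇□ψ at x, so □◇ψ at x, so ◇ψ at z, giving w with Rzw and Ryw.
The converse is a direct semantic check.
Frame condition: ∀x ∀y ∀z (Rxy ∧ Rxz → ∃w (Ryw ∧ Rzw)).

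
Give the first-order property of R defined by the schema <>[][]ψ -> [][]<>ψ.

forall x forall y forall z ((xRy & x R^2 z) -> exists w (y R^2 w & zRw))

This is a Sahlqvist (Geach-type) schema ◇^1□^2ψ → □^2◇^1ψ.
First-order correspondent: forall x forall y forall z ((xRy & x R^2 z) -> exists w (y R^2 w & zRw)).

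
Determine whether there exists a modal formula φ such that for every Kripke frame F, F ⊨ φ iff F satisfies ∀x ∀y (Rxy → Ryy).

Definable; □(□p → p) defines it

This is a Sahlqvist condition; the T□ axiom □(□p → p) defines it.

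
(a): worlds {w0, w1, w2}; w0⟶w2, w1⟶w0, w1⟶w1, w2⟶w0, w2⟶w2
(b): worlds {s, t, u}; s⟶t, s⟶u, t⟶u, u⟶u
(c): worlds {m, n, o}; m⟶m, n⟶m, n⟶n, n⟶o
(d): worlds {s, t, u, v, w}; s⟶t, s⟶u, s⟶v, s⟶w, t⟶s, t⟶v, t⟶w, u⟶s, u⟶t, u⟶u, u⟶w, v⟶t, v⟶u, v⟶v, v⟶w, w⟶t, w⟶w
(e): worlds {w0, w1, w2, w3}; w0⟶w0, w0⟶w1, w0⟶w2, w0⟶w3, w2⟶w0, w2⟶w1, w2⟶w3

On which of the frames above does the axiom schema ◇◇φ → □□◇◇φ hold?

This is the axiom for a generalized confluence (Geach) condition; its first-order frame correspondent is ∀x ∀y ∀z ((xR²y ∧ xR²z) → ∃w (y = w ∧ zR²w)).
(a): fails — w1R²w1, w1R²w0 but no w with w1=w and w0R²w.
(b): satisfies the condition.
(c): fails — nR²m, nR²o but no w with m=w and oR²w.
(d): fails — sR²s, sR²t but no w* with s=w* and tR²w*.
(e): fails — w0R²w0, w0R²w1 but no w with w0=w and w1R²w.

(b)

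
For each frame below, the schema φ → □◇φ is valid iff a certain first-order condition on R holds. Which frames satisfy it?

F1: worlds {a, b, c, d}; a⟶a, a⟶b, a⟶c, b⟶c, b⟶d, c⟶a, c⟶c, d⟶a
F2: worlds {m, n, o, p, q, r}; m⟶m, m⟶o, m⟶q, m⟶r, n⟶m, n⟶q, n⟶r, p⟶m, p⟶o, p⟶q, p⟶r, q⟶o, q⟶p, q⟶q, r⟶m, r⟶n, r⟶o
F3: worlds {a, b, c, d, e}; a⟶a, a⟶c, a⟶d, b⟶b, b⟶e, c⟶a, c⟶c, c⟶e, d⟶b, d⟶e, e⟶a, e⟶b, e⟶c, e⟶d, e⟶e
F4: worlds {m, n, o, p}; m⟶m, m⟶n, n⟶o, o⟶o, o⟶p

The schema corresponds to symmetry: ∀x ∀y (Rxy → Ryx).
F1: fails — Rbc but not Rcb.
F2: fails — Rpm but not Rmp.
F3: fails — Rea but not Rae.
F4: fails — Rop but not Rpo.
Valid on no frame.

none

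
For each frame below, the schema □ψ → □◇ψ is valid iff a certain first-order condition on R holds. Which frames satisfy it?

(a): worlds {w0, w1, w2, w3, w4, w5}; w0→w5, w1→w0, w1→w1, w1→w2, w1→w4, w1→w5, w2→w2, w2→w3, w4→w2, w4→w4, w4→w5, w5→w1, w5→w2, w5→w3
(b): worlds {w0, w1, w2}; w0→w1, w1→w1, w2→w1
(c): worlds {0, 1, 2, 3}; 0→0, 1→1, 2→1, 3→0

The schema corresponds to a generalized confluence (Geach) condition: ∀x ∀z (xRz → ∃w (xRw ∧ zRw)).
(a): fails — w0Rw5 but no w with w0Rw and w5Rw.
(b): holds.
(c): holds.

(b), (c)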